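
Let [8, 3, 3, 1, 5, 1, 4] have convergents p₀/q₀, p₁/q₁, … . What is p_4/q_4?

Using pₖ = aₖpₖ₋₁ + pₖ₋₂, qₖ = aₖqₖ₋₁ + qₖ₋₂ (with p₋₁=1, p₋₂=0, q₋₁=0, q₋₂=1):
  k=0: a=8, p=8, q=1
  k=1: a=3, p=25, q=3
  k=2: a=3, p=83, q=10
  k=3: a=1, p=108, q=13
  k=4: a=5, p=623, q=75

623/75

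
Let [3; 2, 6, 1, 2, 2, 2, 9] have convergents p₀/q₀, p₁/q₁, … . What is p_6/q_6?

Using pₖ = aₖpₖ₋₁ + pₖ₋₂, qₖ = aₖqₖ₋₁ + qₖ₋₂ (with p₋₁=1, p₋₂=0, q₋₁=0, q₋₂=1):
  k=0: a=3, p=3, q=1
  k=1: a=2, p=7, q=2
  k=2: a=6, p=45, q=13
  k=3: a=1, p=52, q=15
  k=4: a=2, p=149, q=43
  k=5: a=2, p=350, q=101
  k=6: a=2, p=849, q=245

849/245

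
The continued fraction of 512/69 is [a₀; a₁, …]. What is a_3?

1

512 = 7·69 + 29   →  a_0 = 7
69 = 2·29 + 11   →  a_1 = 2
29 = 2·11 + 7   →  a_2 = 2
11 = 1·7 + 4   →  a_3 = 1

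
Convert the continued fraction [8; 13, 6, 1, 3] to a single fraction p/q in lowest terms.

2867/355

Fold from the inside: start with 3/1.
  1 + 1/3 = 4/3
  6 + 3/4 = 27/4
  13 + 4/27 = 355/27
  8 + 27/355 = 2867/355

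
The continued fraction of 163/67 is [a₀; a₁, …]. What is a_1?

2

163 = 2·67 + 29   →  a_0 = 2
67 = 2·29 + 9   →  a_1 = 2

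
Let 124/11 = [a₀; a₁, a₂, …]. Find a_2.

124 = 11·11 + 3   →  a_0 = 11
11 = 3·3 + 2   →  a_1 = 3
3 = 1·2 + 1   →  a_2 = 1

1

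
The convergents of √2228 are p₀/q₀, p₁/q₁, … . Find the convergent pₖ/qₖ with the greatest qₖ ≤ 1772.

27849/590

√2228 = [47; 4, 1, 22, 1, 4, 94, …] (period length 6).
Convergents:
  p_0/q_0 = 47/1
  p_1/q_1 = 189/4
  p_2/q_2 = 236/5
  p_3/q_3 = 5381/114
  p_4/q_4 = 5617/119
  p_5/q_5 = 27849/590
  p_6/q_6 = 2623423/55579
q_5 = 590 ≤ 1772 < 55579 = q_6, so the answer is 27849/590.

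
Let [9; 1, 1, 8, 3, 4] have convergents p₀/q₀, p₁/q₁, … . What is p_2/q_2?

19/2

Using pₖ = aₖpₖ₋₁ + pₖ₋₂, qₖ = aₖqₖ₋₁ + qₖ₋₂ (with p₋₁=1, p₋₂=0, q₋₁=0, q₋₂=1):
  k=0: a=9, p=9, q=1
  k=1: a=1, p=10, q=1
  k=2: a=1, p=19, q=2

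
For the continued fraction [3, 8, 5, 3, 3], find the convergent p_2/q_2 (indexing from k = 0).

Using pₖ = aₖpₖ₋₁ + pₖ₋₂, qₖ = aₖqₖ₋₁ + qₖ₋₂ (with p₋₁=1, p₋₂=0, q₋₁=0, q₋₂=1):
  k=0: a=3, p=3, q=1
  k=1: a=8, p=25, q=8
  k=2: a=5, p=128, q=41

128/41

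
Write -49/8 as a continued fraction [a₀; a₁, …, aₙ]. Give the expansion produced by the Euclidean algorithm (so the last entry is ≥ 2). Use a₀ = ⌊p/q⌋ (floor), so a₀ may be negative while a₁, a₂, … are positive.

[-7; 1, 7]

-49 = -7×8 + 7
8 = 1×7 + 1
7 = 7×1 + 0  (stop)
So -49/8 = [-7; 1, 7].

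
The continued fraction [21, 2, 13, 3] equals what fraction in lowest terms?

Fold from the inside: start with 3/1.
  13 + 1/3 = 40/3
  2 + 3/40 = 83/40
  21 + 40/83 = 1783/83

1783/83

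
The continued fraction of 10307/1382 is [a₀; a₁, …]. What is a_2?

10307 = 7·1382 + 633   →  a_0 = 7
1382 = 2·633 + 116   →  a_1 = 2
633 = 5·116 + 53   →  a_2 = 5

5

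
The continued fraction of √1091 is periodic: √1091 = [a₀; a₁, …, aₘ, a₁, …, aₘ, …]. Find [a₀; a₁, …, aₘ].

a₀ = ⌊√1091⌋ = 33.
With m₀=0, d₀=1 and mₖ₊₁ = dₖaₖ − mₖ, dₖ₊₁ = (n − mₖ₊₁²)/dₖ, aₖ₊₁ = ⌊(a₀+mₖ₊₁)/dₖ₊₁⌋:
  k=1: m=33, d=2, a=33
  k=2: m=33, d=1, a=66
d=1 and a=2a₀=66 at k=2, so the next step gives (m, d) = (33, 2) again — its k=1 value — and the period has length 2.

[33; 33, 66]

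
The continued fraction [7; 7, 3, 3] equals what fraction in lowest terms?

Using pₖ = aₖpₖ₋₁ + pₖ₋₂ and qₖ = aₖqₖ₋₁ + qₖ₋₂:
  k=0: a=7, p=7, q=1
  k=1: a=7, p=50, q=7
  k=2: a=3, p=157, q=22
  k=3: a=3, p=521, q=73

521/73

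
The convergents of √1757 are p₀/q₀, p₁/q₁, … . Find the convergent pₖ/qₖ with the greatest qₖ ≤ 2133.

42210/1007

√1757 = [41; 1, 10, 1, 82, …] (period length 4).
Convergents:
  p_0/q_0 = 41/1
  p_1/q_1 = 42/1
  p_2/q_2 = 461/11
  p_3/q_3 = 503/12
  p_4/q_4 = 41707/995
  p_5/q_5 = 42210/1007
  p_6/q_6 = 463807/11065
q_5 = 1007 ≤ 2133 < 11065 = q_6, so the answer is 42210/1007.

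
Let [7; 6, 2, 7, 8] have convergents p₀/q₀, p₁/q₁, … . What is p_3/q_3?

Using pₖ = aₖpₖ₋₁ + pₖ₋₂, qₖ = aₖqₖ₋₁ + qₖ₋₂ (with p₋₁=1, p₋₂=0, q₋₁=0, q₋₂=1):
  k=0: a=7, p=7, q=1
  k=1: a=6, p=43, q=6
  k=2: a=2, p=93, q=13
  k=3: a=7, p=694, q=97

694/97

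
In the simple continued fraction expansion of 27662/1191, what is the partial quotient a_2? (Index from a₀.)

2

27662 = 23·1191 + 269   →  a_0 = 23
1191 = 4·269 + 115   →  a_1 = 4
269 = 2·115 + 39   →  a_2 = 2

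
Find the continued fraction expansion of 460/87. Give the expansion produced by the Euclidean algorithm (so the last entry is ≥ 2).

[5; 3, 2, 12]

460 = 5×87 + 25
87 = 3×25 + 12
25 = 2×12 + 1
12 = 12×1 + 0  (stop)
So 460/87 = [5; 3, 2, 12].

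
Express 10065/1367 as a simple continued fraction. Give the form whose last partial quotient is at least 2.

[7; 2, 1, 3, 10, 12]

10065 = 7*1367 + 496
1367 = 2*496 + 375
496 = 1*375 + 121
375 = 3*121 + 12
121 = 10*12 + 1
12 = 12*1 + 0  (stop)
So 10065/1367 = [7; 2, 1, 3, 10, 12].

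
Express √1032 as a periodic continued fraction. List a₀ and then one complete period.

[32; 8, 64]

a₀ = ⌊√1032⌋ = 32.
With m₀=0, d₀=1 and mₖ₊₁ = dₖaₖ − mₖ, dₖ₊₁ = (n − mₖ₊₁²)/dₖ, aₖ₊₁ = ⌊(a₀+mₖ₊₁)/dₖ₊₁⌋:
  k=1: m=32, d=8, a=8
  k=2: m=32, d=1, a=64
d=1 and a=2a₀=64 at k=2, so the next step gives (m, d) = (32, 8) again — its k=1 value — and the period has length 2.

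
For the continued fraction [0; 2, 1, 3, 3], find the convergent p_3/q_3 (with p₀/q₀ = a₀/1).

4/11

Using pₖ = aₖpₖ₋₁ + pₖ₋₂, qₖ = aₖqₖ₋₁ + qₖ₋₂ (with p₋₁=1, p₋₂=0, q₋₁=0, q₋₂=1):
  k=0: a=0, p=0, q=1
  k=1: a=2, p=1, q=2
  k=2: a=1, p=1, q=3
  k=3: a=3, p=4, q=11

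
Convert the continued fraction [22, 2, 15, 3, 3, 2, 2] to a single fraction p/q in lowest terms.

39797/1770

Using pₖ = aₖpₖ₋₁ + pₖ₋₂ and qₖ = aₖqₖ₋₁ + qₖ₋₂:
  k=0: a=22, p=22, q=1
  k=1: a=2, p=45, q=2
  k=2: a=15, p=697, q=31
  k=3: a=3, p=2136, q=95
  k=4: a=3, p=7105, q=316
  k=5: a=2, p=16346, q=727
  k=6: a=2, p=39797, q=1770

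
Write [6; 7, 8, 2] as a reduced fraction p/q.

Fold from the inside: start with 2/1.
  8 + 1/2 = 17/2
  7 + 2/17 = 121/17
  6 + 17/121 = 743/121

743/121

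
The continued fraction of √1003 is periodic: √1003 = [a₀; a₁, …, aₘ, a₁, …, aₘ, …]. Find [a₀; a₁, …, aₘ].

a₀ = ⌊√1003⌋ = 31.
With m₀=0, d₀=1 and mₖ₊₁ = dₖaₖ − mₖ, dₖ₊₁ = (n − mₖ₊₁²)/dₖ, aₖ₊₁ = ⌊(a₀+mₖ₊₁)/dₖ₊₁⌋:
  k=1: m=31, d=42, a=1
  k=2: m=11, d=21, a=2
  k=3: m=31, d=2, a=31
  k=4: m=31, d=21, a=2
  k=5: m=11, d=42, a=1
  k=6: m=31, d=1, a=62
d=1 and a=2a₀=62 at k=6, so the next step gives (m, d) = (31, 42) again — its k=1 value — and the period has length 6.

[31; 1, 2, 31, 2, 1, 62]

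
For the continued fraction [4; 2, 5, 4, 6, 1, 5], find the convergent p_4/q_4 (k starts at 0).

1279/287

Using pₖ = aₖpₖ₋₁ + pₖ₋₂, qₖ = aₖqₖ₋₁ + qₖ₋₂ (with p₋₁=1, p₋₂=0, q₋₁=0, q₋₂=1):
  k=0: a=4, p=4, q=1
  k=1: a=2, p=9, q=2
  k=2: a=5, p=49, q=11
  k=3: a=4, p=205, q=46
  k=4: a=6, p=1279, q=287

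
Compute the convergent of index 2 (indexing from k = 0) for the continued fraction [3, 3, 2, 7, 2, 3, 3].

Using pₖ = aₖpₖ₋₁ + pₖ₋₂, qₖ = aₖqₖ₋₁ + qₖ₋₂ (with p₋₁=1, p₋₂=0, q₋₁=0, q₋₂=1):
  k=0: a=3, p=3, q=1
  k=1: a=3, p=10, q=3
  k=2: a=2, p=23, q=7

23/7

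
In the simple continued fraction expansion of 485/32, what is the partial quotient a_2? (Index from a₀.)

2

485 = 15·32 + 5   →  a_0 = 15
32 = 6·5 + 2   →  a_1 = 6
5 = 2·2 + 1   →  a_2 = 2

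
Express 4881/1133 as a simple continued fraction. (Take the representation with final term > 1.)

4881 = 4*1133 + 349
1133 = 3*349 + 86
349 = 4*86 + 5
86 = 17*5 + 1
5 = 5*1 + 0  (stop)
So 4881/1133 = [4; 3, 4, 17, 5].

[4; 3, 4, 17, 5]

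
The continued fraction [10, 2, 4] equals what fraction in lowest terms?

Using pₖ = aₖpₖ₋₁ + pₖ₋₂ and qₖ = aₖqₖ₋₁ + qₖ₋₂:
  k=0: a=10, p=10, q=1
  k=1: a=2, p=21, q=2
  k=2: a=4, p=94, q=9

94/9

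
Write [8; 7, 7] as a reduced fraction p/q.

Fold from the inside: start with 7/1.
  7 + 1/7 = 50/7
  8 + 7/50 = 407/50

407/50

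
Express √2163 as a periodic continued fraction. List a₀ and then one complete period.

[46; 1, 1, 30, 1, 1, 92]

a₀ = ⌊√2163⌋ = 46.
With m₀=0, d₀=1 and mₖ₊₁ = dₖaₖ − mₖ, dₖ₊₁ = (n − mₖ₊₁²)/dₖ, aₖ₊₁ = ⌊(a₀+mₖ₊₁)/dₖ₊₁⌋:
  k=1: m=46, d=47, a=1
  k=2: m=1, d=46, a=1
  k=3: m=45, d=3, a=30
  k=4: m=45, d=46, a=1
  k=5: m=1, d=47, a=1
  k=6: m=46, d=1, a=92
d=1 and a=2a₀=92 at k=6, so the next step gives (m, d) = (46, 47) again — its k=1 value — and the period has length 6.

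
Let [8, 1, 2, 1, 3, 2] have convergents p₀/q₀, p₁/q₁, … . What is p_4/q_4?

131/15

Using pₖ = aₖpₖ₋₁ + pₖ₋₂, qₖ = aₖqₖ₋₁ + qₖ₋₂ (with p₋₁=1, p₋₂=0, q₋₁=0, q₋₂=1):
  k=0: a=8, p=8, q=1
  k=1: a=1, p=9, q=1
  k=2: a=2, p=26, q=3
  k=3: a=1, p=35, q=4
  k=4: a=3, p=131, q=15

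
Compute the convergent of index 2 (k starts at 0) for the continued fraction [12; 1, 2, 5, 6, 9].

Using pₖ = aₖpₖ₋₁ + pₖ₋₂, qₖ = aₖqₖ₋₁ + qₖ₋₂ (with p₋₁=1, p₋₂=0, q₋₁=0, q₋₂=1):
  k=0: a=12, p=12, q=1
  k=1: a=1, p=13, q=1
  k=2: a=2, p=38, q=3

38/3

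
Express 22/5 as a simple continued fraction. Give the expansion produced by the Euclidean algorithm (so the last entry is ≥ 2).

[4; 2, 2]

22 = 4×5 + 2
5 = 2×2 + 1
2 = 2×1 + 0  (stop)
So 22/5 = [4; 2, 2].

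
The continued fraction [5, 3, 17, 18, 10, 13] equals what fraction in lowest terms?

658863/123685

Fold from the inside: start with 13/1.
  10 + 1/13 = 131/13
  18 + 13/131 = 2371/131
  17 + 131/2371 = 40438/2371
  3 + 2371/40438 = 123685/40438
  5 + 40438/123685 = 658863/123685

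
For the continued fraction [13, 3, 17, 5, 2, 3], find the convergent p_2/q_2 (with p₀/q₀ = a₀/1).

693/52

Using pₖ = aₖpₖ₋₁ + pₖ₋₂, qₖ = aₖqₖ₋₁ + qₖ₋₂ (with p₋₁=1, p₋₂=0, q₋₁=0, q₋₂=1):
  k=0: a=13, p=13, q=1
  k=1: a=3, p=40, q=3
  k=2: a=17, p=693, q=52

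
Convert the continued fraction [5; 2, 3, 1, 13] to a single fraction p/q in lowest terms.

Fold from the inside: start with 13/1.
  1 + 1/13 = 14/13
  3 + 13/14 = 55/14
  2 + 14/55 = 124/55
  5 + 55/124 = 675/124

675/124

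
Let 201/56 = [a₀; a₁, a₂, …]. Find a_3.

2

201 = 3·56 + 33   →  a_0 = 3
56 = 1·33 + 23   →  a_1 = 1
33 = 1·23 + 10   →  a_2 = 1
23 = 2·10 + 3   →  a_3 = 2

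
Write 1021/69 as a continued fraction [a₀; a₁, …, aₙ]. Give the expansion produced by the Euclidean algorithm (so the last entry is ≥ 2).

1021 = 14×69 + 55
69 = 1×55 + 14
55 = 3×14 + 13
14 = 1×13 + 1
13 = 13×1 + 0  (stop)
So 1021/69 = [14; 1, 3, 1, 13].

[14; 1, 3, 1, 13]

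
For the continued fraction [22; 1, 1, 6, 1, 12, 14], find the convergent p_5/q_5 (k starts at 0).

Using pₖ = aₖpₖ₋₁ + pₖ₋₂, qₖ = aₖqₖ₋₁ + qₖ₋₂ (with p₋₁=1, p₋₂=0, q₋₁=0, q₋₂=1):
  k=0: a=22, p=22, q=1
  k=1: a=1, p=23, q=1
  k=2: a=1, p=45, q=2
  k=3: a=6, p=293, q=13
  k=4: a=1, p=338, q=15
  k=5: a=12, p=4349, q=193

4349/193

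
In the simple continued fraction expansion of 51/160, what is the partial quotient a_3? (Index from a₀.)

51 = 0·160 + 51   →  a_0 = 0
160 = 3·51 + 7   →  a_1 = 3
51 = 7·7 + 2   →  a_2 = 7
7 = 3·2 + 1   →  a_3 = 3

3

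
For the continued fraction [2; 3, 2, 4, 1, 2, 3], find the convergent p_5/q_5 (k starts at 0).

245/107

Using pₖ = aₖpₖ₋₁ + pₖ₋₂, qₖ = aₖqₖ₋₁ + qₖ₋₂ (with p₋₁=1, p₋₂=0, q₋₁=0, q₋₂=1):
  k=0: a=2, p=2, q=1
  k=1: a=3, p=7, q=3
  k=2: a=2, p=16, q=7
  k=3: a=4, p=71, q=31
  k=4: a=1, p=87, q=38
  k=5: a=2, p=245, q=107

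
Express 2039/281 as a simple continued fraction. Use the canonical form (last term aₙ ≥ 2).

[7; 3, 1, 9, 3, 2]

2039 = 7*281 + 72
281 = 3*72 + 65
72 = 1*65 + 7
65 = 9*7 + 2
7 = 3*2 + 1
2 = 2*1 + 0  (stop)
So 2039/281 = [7; 3, 1, 9, 3, 2].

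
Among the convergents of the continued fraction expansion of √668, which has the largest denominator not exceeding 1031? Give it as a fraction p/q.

8710/337

√668 = [25; 1, 5, 2, 12, 2, 5, 1, 50, …] (period length 8).
Convergents:
  p_0/q_0 = 25/1
  p_1/q_1 = 26/1
  p_2/q_2 = 155/6
  p_3/q_3 = 336/13
  p_4/q_4 = 4187/162
  p_5/q_5 = 8710/337
  p_6/q_6 = 47737/1847
q_5 = 337 ≤ 1031 < 1847 = q_6, so the answer is 8710/337.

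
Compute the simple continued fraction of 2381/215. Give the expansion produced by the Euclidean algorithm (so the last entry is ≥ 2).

2381 = 11·215 + 16
215 = 13·16 + 7
16 = 2·7 + 2
7 = 3·2 + 1
2 = 2·1 + 0  (stop)
So 2381/215 = [11; 13, 2, 3, 2].

[11; 13, 2, 3, 2]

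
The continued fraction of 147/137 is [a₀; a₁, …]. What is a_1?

147 = 1·137 + 10   →  a_0 = 1
137 = 13·10 + 7   →  a_1 = 13

13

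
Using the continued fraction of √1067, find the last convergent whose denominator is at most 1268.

19207/588

√1067 = [32; 1, 1, 1, 64, …] (period length 4).
Convergents:
  p_0/q_0 = 32/1
  p_1/q_1 = 33/1
  p_2/q_2 = 65/2
  p_3/q_3 = 98/3
  p_4/q_4 = 6337/194
  p_5/q_5 = 6435/197
  p_6/q_6 = 12772/391
  p_7/q_7 = 19207/588
  p_8/q_8 = 1242020/38023
q_7 = 588 ≤ 1268 < 38023 = q_8, so the answer is 19207/588.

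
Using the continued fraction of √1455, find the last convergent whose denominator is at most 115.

√1455 = [38; 6, 1, 11, 1, 6, 76, …] (period length 6).
Convergents:
  p_0/q_0 = 38/1
  p_1/q_1 = 229/6
  p_2/q_2 = 267/7
  p_3/q_3 = 3166/83
  p_4/q_4 = 3433/90
  p_5/q_5 = 23764/623
q_4 = 90 ≤ 115 < 623 = q_5, so the answer is 3433/90.

3433/90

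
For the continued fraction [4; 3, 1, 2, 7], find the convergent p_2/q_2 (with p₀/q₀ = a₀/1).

Using pₖ = aₖpₖ₋₁ + pₖ₋₂, qₖ = aₖqₖ₋₁ + qₖ₋₂ (with p₋₁=1, p₋₂=0, q₋₁=0, q₋₂=1):
  k=0: a=4, p=4, q=1
  k=1: a=3, p=13, q=3
  k=2: a=1, p=17, q=4

17/4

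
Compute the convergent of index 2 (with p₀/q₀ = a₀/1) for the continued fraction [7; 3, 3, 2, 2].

73/10

Using pₖ = aₖpₖ₋₁ + pₖ₋₂, qₖ = aₖqₖ₋₁ + qₖ₋₂ (with p₋₁=1, p₋₂=0, q₋₁=0, q₋₂=1):
  k=0: a=7, p=7, q=1
  k=1: a=3, p=22, q=3
  k=2: a=3, p=73, q=10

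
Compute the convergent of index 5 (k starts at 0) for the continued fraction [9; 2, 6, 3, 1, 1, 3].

Using pₖ = aₖpₖ₋₁ + pₖ₋₂, qₖ = aₖqₖ₋₁ + qₖ₋₂ (with p₋₁=1, p₋₂=0, q₋₁=0, q₋₂=1):
  k=0: a=9, p=9, q=1
  k=1: a=2, p=19, q=2
  k=2: a=6, p=123, q=13
  k=3: a=3, p=388, q=41
  k=4: a=1, p=511, q=54
  k=5: a=1, p=899, q=95

899/95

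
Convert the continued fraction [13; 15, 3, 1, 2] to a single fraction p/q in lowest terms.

2195/168

Using pₖ = aₖpₖ₋₁ + pₖ₋₂ and qₖ = aₖqₖ₋₁ + qₖ₋₂:
  k=0: a=13, p=13, q=1
  k=1: a=15, p=196, q=15
  k=2: a=3, p=601, q=46
  k=3: a=1, p=797, q=61
  k=4: a=2, p=2195, q=168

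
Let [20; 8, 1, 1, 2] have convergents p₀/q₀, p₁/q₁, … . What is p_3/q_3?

Using pₖ = aₖpₖ₋₁ + pₖ₋₂, qₖ = aₖqₖ₋₁ + qₖ₋₂ (with p₋₁=1, p₋₂=0, q₋₁=0, q₋₂=1):
  k=0: a=20, p=20, q=1
  k=1: a=8, p=161, q=8
  k=2: a=1, p=181, q=9
  k=3: a=1, p=342, q=17

342/17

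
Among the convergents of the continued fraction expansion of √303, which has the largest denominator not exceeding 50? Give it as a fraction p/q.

470/27

√303 = [17; 2, 2, 5, 2, 2, 34, …] (period length 6).
Convergents:
  p_0/q_0 = 17/1
  p_1/q_1 = 35/2
  p_2/q_2 = 87/5
  p_3/q_3 = 470/27
  p_4/q_4 = 1027/59
q_3 = 27 ≤ 50 < 59 = q_4, so the answer is 470/27.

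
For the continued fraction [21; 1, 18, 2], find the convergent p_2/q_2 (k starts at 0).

Using pₖ = aₖpₖ₋₁ + pₖ₋₂, qₖ = aₖqₖ₋₁ + qₖ₋₂ (with p₋₁=1, p₋₂=0, q₋₁=0, q₋₂=1):
  k=0: a=21, p=21, q=1
  k=1: a=1, p=22, q=1
  k=2: a=18, p=417, q=19

417/19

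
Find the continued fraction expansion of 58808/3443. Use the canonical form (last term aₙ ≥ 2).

58808 = 17*3443 + 277
3443 = 12*277 + 119
277 = 2*119 + 39
119 = 3*39 + 2
39 = 19*2 + 1
2 = 2*1 + 0  (stop)
So 58808/3443 = [17; 12, 2, 3, 19, 2].

[17; 12, 2, 3, 19, 2]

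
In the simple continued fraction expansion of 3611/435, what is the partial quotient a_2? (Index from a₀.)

3

3611 = 8·435 + 131   →  a_0 = 8
435 = 3·131 + 42   →  a_1 = 3
131 = 3·42 + 5   →  a_2 = 3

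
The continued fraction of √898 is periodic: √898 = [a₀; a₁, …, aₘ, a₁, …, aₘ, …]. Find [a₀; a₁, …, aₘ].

[29; 1, 28, 1, 58]

a₀ = ⌊√898⌋ = 29.
With m₀=0, d₀=1 and mₖ₊₁ = dₖaₖ − mₖ, dₖ₊₁ = (n − mₖ₊₁²)/dₖ, aₖ₊₁ = ⌊(a₀+mₖ₊₁)/dₖ₊₁⌋:
  k=1: m=29, d=57, a=1
  k=2: m=28, d=2, a=28
  k=3: m=28, d=57, a=1
  k=4: m=29, d=1, a=58
d=1 and a=2a₀=58 at k=4, so the next step gives (m, d) = (29, 57) again — its k=1 value — and the period has length 4.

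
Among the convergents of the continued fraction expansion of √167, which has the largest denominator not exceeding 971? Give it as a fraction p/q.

4355/337

√167 = [12; 1, 11, 1, 24, …] (period length 4).
Convergents:
  p_0/q_0 = 12/1
  p_1/q_1 = 13/1
  p_2/q_2 = 155/12
  p_3/q_3 = 168/13
  p_4/q_4 = 4187/324
  p_5/q_5 = 4355/337
  p_6/q_6 = 52092/4031
q_5 = 337 ≤ 971 < 4031 = q_6, so the answer is 4355/337.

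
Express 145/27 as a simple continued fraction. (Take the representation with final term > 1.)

[5; 2, 1, 2, 3]

145 = 5*27 + 10
27 = 2*10 + 7
10 = 1*7 + 3
7 = 2*3 + 1
3 = 3*1 + 0  (stop)
So 145/27 = [5; 2, 1, 2, 3].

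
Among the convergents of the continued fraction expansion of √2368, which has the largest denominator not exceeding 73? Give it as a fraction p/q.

√2368 = [48; 1, 1, 1, 23, 1, 1, 1, 96, …] (period length 8).
Convergents:
  p_0/q_0 = 48/1
  p_1/q_1 = 49/1
  p_2/q_2 = 97/2
  p_3/q_3 = 146/3
  p_4/q_4 = 3455/71
  p_5/q_5 = 3601/74
q_4 = 71 ≤ 73 < 74 = q_5, so the answer is 3455/71.

3455/71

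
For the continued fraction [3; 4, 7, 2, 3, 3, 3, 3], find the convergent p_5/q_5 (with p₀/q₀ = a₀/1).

2292/707

Using pₖ = aₖpₖ₋₁ + pₖ₋₂, qₖ = aₖqₖ₋₁ + qₖ₋₂ (with p₋₁=1, p₋₂=0, q₋₁=0, q₋₂=1):
  k=0: a=3, p=3, q=1
  k=1: a=4, p=13, q=4
  k=2: a=7, p=94, q=29
  k=3: a=2, p=201, q=62
  k=4: a=3, p=697, q=215
  k=5: a=3, p=2292, q=707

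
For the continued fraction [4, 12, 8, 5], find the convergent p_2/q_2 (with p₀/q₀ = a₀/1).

396/97

Using pₖ = aₖpₖ₋₁ + pₖ₋₂, qₖ = aₖqₖ₋₁ + qₖ₋₂ (with p₋₁=1, p₋₂=0, q₋₁=0, q₋₂=1):
  k=0: a=4, p=4, q=1
  k=1: a=12, p=49, q=12
  k=2: a=8, p=396, q=97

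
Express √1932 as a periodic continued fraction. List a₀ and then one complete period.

[43; 1, 20, 1, 86]

a₀ = ⌊√1932⌋ = 43.
With m₀=0, d₀=1 and mₖ₊₁ = dₖaₖ − mₖ, dₖ₊₁ = (n − mₖ₊₁²)/dₖ, aₖ₊₁ = ⌊(a₀+mₖ₊₁)/dₖ₊₁⌋:
  k=1: m=43, d=83, a=1
  k=2: m=40, d=4, a=20
  k=3: m=40, d=83, a=1
  k=4: m=43, d=1, a=86
d=1 and a=2a₀=86 at k=4, so the next step gives (m, d) = (43, 83) again — its k=1 value — and the period has length 4.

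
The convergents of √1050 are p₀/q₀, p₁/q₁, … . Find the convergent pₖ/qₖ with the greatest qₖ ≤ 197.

3532/109

√1050 = [32; 2, 2, 10, 2, 2, 64, …] (period length 6).
Convergents:
  p_0/q_0 = 32/1
  p_1/q_1 = 65/2
  p_2/q_2 = 162/5
  p_3/q_3 = 1685/52
  p_4/q_4 = 3532/109
  p_5/q_5 = 8749/270
q_4 = 109 ≤ 197 < 270 = q_5, so the answer is 3532/109.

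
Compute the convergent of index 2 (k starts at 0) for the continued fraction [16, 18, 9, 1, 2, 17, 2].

Using pₖ = aₖpₖ₋₁ + pₖ₋₂, qₖ = aₖqₖ₋₁ + qₖ₋₂ (with p₋₁=1, p₋₂=0, q₋₁=0, q₋₂=1):
  k=0: a=16, p=16, q=1
  k=1: a=18, p=289, q=18
  k=2: a=9, p=2617, q=163

2617/163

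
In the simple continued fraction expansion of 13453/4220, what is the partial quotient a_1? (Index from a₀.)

13453 = 3·4220 + 793   →  a_0 = 3
4220 = 5·793 + 255   →  a_1 = 5

5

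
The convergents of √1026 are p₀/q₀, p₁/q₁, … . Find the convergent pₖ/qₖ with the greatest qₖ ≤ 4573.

√1026 = [32; 32, 64, …] (period length 2).
Convergents:
  p_0/q_0 = 32/1
  p_1/q_1 = 1025/32
  p_2/q_2 = 65632/2049
  p_3/q_3 = 2101249/65600
q_2 = 2049 ≤ 4573 < 65600 = q_3, so the answer is 65632/2049.

65632/2049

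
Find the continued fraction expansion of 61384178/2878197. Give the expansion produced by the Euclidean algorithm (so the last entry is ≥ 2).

[21; 3, 18, 11, 17, 8, 11, 3]

61384178 = 21·2878197 + 942041
2878197 = 3·942041 + 52074
942041 = 18·52074 + 4709
52074 = 11·4709 + 275
4709 = 17·275 + 34
275 = 8·34 + 3
34 = 11·3 + 1
3 = 3·1 + 0  (stop)
So 61384178/2878197 = [21; 3, 18, 11, 17, 8, 11, 3].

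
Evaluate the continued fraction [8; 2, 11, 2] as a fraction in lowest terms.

407/48

Fold from the inside: start with 2/1.
  11 + 1/2 = 23/2
  2 + 2/23 = 48/23
  8 + 23/48 = 407/48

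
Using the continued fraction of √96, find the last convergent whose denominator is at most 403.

3831/391

√96 = [9; 1, 3, 1, 18, …] (period length 4).
Convergents:
  p_0/q_0 = 9/1
  p_1/q_1 = 10/1
  p_2/q_2 = 39/4
  p_3/q_3 = 49/5
  p_4/q_4 = 921/94
  p_5/q_5 = 970/99
  p_6/q_6 = 3831/391
  p_7/q_7 = 4801/490
q_6 = 391 ≤ 403 < 490 = q_7, so the answer is 3831/391.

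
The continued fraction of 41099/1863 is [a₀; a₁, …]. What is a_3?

41099 = 22·1863 + 113   →  a_0 = 22
1863 = 16·113 + 55   →  a_1 = 16
113 = 2·55 + 3   →  a_2 = 2
55 = 18·3 + 1   →  a_3 = 18

18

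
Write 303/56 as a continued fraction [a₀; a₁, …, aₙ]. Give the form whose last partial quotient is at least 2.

[5; 2, 2, 3, 3]

303 = 5*56 + 23
56 = 2*23 + 10
23 = 2*10 + 3
10 = 3*3 + 1
3 = 3*1 + 0  (stop)
So 303/56 = [5; 2, 2, 3, 3].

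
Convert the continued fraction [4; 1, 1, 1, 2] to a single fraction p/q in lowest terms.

37/8

Fold from the inside: start with 2/1.
  1 + 1/2 = 3/2
  1 + 2/3 = 5/3
  1 + 3/5 = 8/5
  4 + 5/8 = 37/8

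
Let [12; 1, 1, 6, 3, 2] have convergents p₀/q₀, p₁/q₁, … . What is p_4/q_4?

Using pₖ = aₖpₖ₋₁ + pₖ₋₂, qₖ = aₖqₖ₋₁ + qₖ₋₂ (with p₋₁=1, p₋₂=0, q₋₁=0, q₋₂=1):
  k=0: a=12, p=12, q=1
  k=1: a=1, p=13, q=1
  k=2: a=1, p=25, q=2
  k=3: a=6, p=163, q=13
  k=4: a=3, p=514, q=41

514/41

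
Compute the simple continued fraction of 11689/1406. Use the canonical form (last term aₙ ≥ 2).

11689 = 8*1406 + 441
1406 = 3*441 + 83
441 = 5*83 + 26
83 = 3*26 + 5
26 = 5*5 + 1
5 = 5*1 + 0  (stop)
So 11689/1406 = [8; 3, 5, 3, 5, 5].

[8; 3, 5, 3, 5, 5]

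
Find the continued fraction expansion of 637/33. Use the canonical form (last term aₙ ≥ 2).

[19; 3, 3, 3]

637 = 19×33 + 10
33 = 3×10 + 3
10 = 3×3 + 1
3 = 3×1 + 0  (stop)
So 637/33 = [19; 3, 3, 3].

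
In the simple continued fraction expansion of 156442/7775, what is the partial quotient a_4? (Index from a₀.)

156442 = 20·7775 + 942   →  a_0 = 20
7775 = 8·942 + 239   →  a_1 = 8
942 = 3·239 + 225   →  a_2 = 3
239 = 1·225 + 14   →  a_3 = 1
225 = 16·14 + 1   →  a_4 = 16

16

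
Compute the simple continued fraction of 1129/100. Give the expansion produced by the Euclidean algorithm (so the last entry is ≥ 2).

[11; 3, 2, 4, 3]

1129 = 11·100 + 29
100 = 3·29 + 13
29 = 2·13 + 3
13 = 4·3 + 1
3 = 3·1 + 0  (stop)
So 1129/100 = [11; 3, 2, 4, 3].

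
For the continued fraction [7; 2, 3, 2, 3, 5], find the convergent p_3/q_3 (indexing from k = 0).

Using pₖ = aₖpₖ₋₁ + pₖ₋₂, qₖ = aₖqₖ₋₁ + qₖ₋₂ (with p₋₁=1, p₋₂=0, q₋₁=0, q₋₂=1):
  k=0: a=7, p=7, q=1
  k=1: a=2, p=15, q=2
  k=2: a=3, p=52, q=7
  k=3: a=2, p=119, q=16

119/16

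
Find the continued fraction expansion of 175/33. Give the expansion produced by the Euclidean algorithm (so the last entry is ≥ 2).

175 = 5*33 + 10
33 = 3*10 + 3
10 = 3*3 + 1
3 = 3*1 + 0  (stop)
So 175/33 = [5; 3, 3, 3].

[5; 3, 3, 3]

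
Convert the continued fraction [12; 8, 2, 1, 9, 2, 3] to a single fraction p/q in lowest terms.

Fold from the inside: start with 3/1.
  2 + 1/3 = 7/3
  9 + 3/7 = 66/7
  1 + 7/66 = 73/66
  2 + 66/73 = 212/73
  8 + 73/212 = 1769/212
  12 + 212/1769 = 21440/1769

21440/1769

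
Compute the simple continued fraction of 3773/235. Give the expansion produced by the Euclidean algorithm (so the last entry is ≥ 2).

3773 = 16·235 + 13
235 = 18·13 + 1
13 = 13·1 + 0  (stop)
So 3773/235 = [16; 18, 13].

[16; 18, 13]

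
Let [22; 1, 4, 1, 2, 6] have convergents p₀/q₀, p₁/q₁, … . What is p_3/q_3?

Using pₖ = aₖpₖ₋₁ + pₖ₋₂, qₖ = aₖqₖ₋₁ + qₖ₋₂ (with p₋₁=1, p₋₂=0, q₋₁=0, q₋₂=1):
  k=0: a=22, p=22, q=1
  k=1: a=1, p=23, q=1
  k=2: a=4, p=114, q=5
  k=3: a=1, p=137, q=6

137/6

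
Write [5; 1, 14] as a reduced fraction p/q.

89/15

Fold from the inside: start with 14/1.
  1 + 1/14 = 15/14
  5 + 14/15 = 89/15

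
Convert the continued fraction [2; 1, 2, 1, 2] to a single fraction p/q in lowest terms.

30/11

Fold from the inside: start with 2/1.
  1 + 1/2 = 3/2
  2 + 2/3 = 8/3
  1 + 3/8 = 11/8
  2 + 8/11 = 30/11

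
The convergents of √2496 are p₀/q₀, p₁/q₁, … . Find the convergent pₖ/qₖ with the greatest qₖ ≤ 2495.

√2496 = [49; 1, 23, 1, 98, …] (period length 4).
Convergents:
  p_0/q_0 = 49/1
  p_1/q_1 = 50/1
  p_2/q_2 = 1199/24
  p_3/q_3 = 1249/25
  p_4/q_4 = 123601/2474
  p_5/q_5 = 124850/2499
q_4 = 2474 ≤ 2495 < 2499 = q_5, so the answer is 123601/2474.

123601/2474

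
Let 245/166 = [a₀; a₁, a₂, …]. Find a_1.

245 = 1·166 + 79   →  a_0 = 1
166 = 2·79 + 8   →  a_1 = 2

2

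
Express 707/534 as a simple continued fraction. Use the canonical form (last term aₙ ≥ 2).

[1; 3, 11, 1, 1, 7]

707 = 1·534 + 173
534 = 3·173 + 15
173 = 11·15 + 8
15 = 1·8 + 7
8 = 1·7 + 1
7 = 7·1 + 0  (stop)
So 707/534 = [1; 3, 11, 1, 1, 7].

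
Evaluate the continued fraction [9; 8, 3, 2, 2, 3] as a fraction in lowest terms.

Using pₖ = aₖpₖ₋₁ + pₖ₋₂ and qₖ = aₖqₖ₋₁ + qₖ₋₂:
  k=0: a=9, p=9, q=1
  k=1: a=8, p=73, q=8
  k=2: a=3, p=228, q=25
  k=3: a=2, p=529, q=58
  k=4: a=2, p=1286, q=141
  k=5: a=3, p=4387, q=481

4387/481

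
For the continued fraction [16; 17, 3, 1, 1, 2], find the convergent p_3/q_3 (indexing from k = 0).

Using pₖ = aₖpₖ₋₁ + pₖ₋₂, qₖ = aₖqₖ₋₁ + qₖ₋₂ (with p₋₁=1, p₋₂=0, q₋₁=0, q₋₂=1):
  k=0: a=16, p=16, q=1
  k=1: a=17, p=273, q=17
  k=2: a=3, p=835, q=52
  k=3: a=1, p=1108, q=69

1108/69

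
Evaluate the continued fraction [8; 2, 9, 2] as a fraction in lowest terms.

339/40

Fold from the inside: start with 2/1.
  9 + 1/2 = 19/2
  2 + 2/19 = 40/19
  8 + 19/40 = 339/40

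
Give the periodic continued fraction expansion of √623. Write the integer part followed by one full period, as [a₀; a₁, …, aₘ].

a₀ = ⌊√623⌋ = 24.
With m₀=0, d₀=1 and mₖ₊₁ = dₖaₖ − mₖ, dₖ₊₁ = (n − mₖ₊₁²)/dₖ, aₖ₊₁ = ⌊(a₀+mₖ₊₁)/dₖ₊₁⌋:
  k=1: m=24, d=47, a=1
  k=2: m=23, d=2, a=23
  k=3: m=23, d=47, a=1
  k=4: m=24, d=1, a=48
d=1 and a=2a₀=48 at k=4, so the next step gives (m, d) = (24, 47) again — its k=1 value — and the period has length 4.

[24; 1, 23, 1, 48]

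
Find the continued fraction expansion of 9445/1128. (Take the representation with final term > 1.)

9445 = 8*1128 + 421
1128 = 2*421 + 286
421 = 1*286 + 135
286 = 2*135 + 16
135 = 8*16 + 7
16 = 2*7 + 2
7 = 3*2 + 1
2 = 2*1 + 0  (stop)
So 9445/1128 = [8; 2, 1, 2, 8, 2, 3, 2].

[8; 2, 1, 2, 8, 2, 3, 2]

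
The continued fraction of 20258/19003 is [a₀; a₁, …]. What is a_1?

15

20258 = 1·19003 + 1255   →  a_0 = 1
19003 = 15·1255 + 178   →  a_1 = 15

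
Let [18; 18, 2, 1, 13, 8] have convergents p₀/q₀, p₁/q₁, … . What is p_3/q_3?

993/55

Using pₖ = aₖpₖ₋₁ + pₖ₋₂, qₖ = aₖqₖ₋₁ + qₖ₋₂ (with p₋₁=1, p₋₂=0, q₋₁=0, q₋₂=1):
  k=0: a=18, p=18, q=1
  k=1: a=18, p=325, q=18
  k=2: a=2, p=668, q=37
  k=3: a=1, p=993, q=55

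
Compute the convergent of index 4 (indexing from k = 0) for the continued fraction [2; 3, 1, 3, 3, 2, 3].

Using pₖ = aₖpₖ₋₁ + pₖ₋₂, qₖ = aₖqₖ₋₁ + qₖ₋₂ (with p₋₁=1, p₋₂=0, q₋₁=0, q₋₂=1):
  k=0: a=2, p=2, q=1
  k=1: a=3, p=7, q=3
  k=2: a=1, p=9, q=4
  k=3: a=3, p=34, q=15
  k=4: a=3, p=111, q=49

111/49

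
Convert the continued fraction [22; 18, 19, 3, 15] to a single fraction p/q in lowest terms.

353945/16048

Fold from the inside: start with 15/1.
  3 + 1/15 = 46/15
  19 + 15/46 = 889/46
  18 + 46/889 = 16048/889
  22 + 889/16048 = 353945/16048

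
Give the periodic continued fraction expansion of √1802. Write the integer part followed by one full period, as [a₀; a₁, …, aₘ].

[42; 2, 4, 2, 84]

a₀ = ⌊√1802⌋ = 42.
With m₀=0, d₀=1 and mₖ₊₁ = dₖaₖ − mₖ, dₖ₊₁ = (n − mₖ₊₁²)/dₖ, aₖ₊₁ = ⌊(a₀+mₖ₊₁)/dₖ₊₁⌋:
  k=1: m=42, d=38, a=2
  k=2: m=34, d=17, a=4
  k=3: m=34, d=38, a=2
  k=4: m=42, d=1, a=84
d=1 and a=2a₀=84 at k=4, so the next step gives (m, d) = (42, 38) again — its k=1 value — and the period has length 4.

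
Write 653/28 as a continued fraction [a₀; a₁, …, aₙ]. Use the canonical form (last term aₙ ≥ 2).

653 = 23×28 + 9
28 = 3×9 + 1
9 = 9×1 + 0  (stop)
So 653/28 = [23; 3, 9].

[23; 3, 9]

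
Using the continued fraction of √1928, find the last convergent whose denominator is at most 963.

41977/956

√1928 = [43; 1, 9, 1, 86, …] (period length 4).
Convergents:
  p_0/q_0 = 43/1
  p_1/q_1 = 44/1
  p_2/q_2 = 439/10
  p_3/q_3 = 483/11
  p_4/q_4 = 41977/956
  p_5/q_5 = 42460/967
q_4 = 956 ≤ 963 < 967 = q_5, so the answer is 41977/956.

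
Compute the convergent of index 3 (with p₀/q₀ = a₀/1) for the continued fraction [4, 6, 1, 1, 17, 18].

54/13

Using pₖ = aₖpₖ₋₁ + pₖ₋₂, qₖ = aₖqₖ₋₁ + qₖ₋₂ (with p₋₁=1, p₋₂=0, q₋₁=0, q₋₂=1):
  k=0: a=4, p=4, q=1
  k=1: a=6, p=25, q=6
  k=2: a=1, p=29, q=7
  k=3: a=1, p=54, q=13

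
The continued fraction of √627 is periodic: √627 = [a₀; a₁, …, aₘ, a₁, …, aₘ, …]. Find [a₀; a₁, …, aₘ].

a₀ = ⌊√627⌋ = 25.

[25; 25, 50]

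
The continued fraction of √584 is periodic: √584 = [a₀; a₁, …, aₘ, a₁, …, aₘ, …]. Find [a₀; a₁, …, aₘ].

a₀ = ⌊√584⌋ = 24.

[24; 6, 48]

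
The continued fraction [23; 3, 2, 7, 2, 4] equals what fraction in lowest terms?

11551/496

Fold from the inside: start with 4/1.
  2 + 1/4 = 9/4
  7 + 4/9 = 67/9
  2 + 9/67 = 143/67
  3 + 67/143 = 496/143
  23 + 143/496 = 11551/496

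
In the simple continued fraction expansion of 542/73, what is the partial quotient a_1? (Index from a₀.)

2

542 = 7·73 + 31   →  a_0 = 7
73 = 2·31 + 11   →  a_1 = 2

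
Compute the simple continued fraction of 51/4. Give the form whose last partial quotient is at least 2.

51 = 12·4 + 3
4 = 1·3 + 1
3 = 3·1 + 0  (stop)
So 51/4 = [12; 1, 3].

[12; 1, 3]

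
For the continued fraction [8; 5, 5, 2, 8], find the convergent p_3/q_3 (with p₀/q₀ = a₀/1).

Using pₖ = aₖpₖ₋₁ + pₖ₋₂, qₖ = aₖqₖ₋₁ + qₖ₋₂ (with p₋₁=1, p₋₂=0, q₋₁=0, q₋₂=1):
  k=0: a=8, p=8, q=1
  k=1: a=5, p=41, q=5
  k=2: a=5, p=213, q=26
  k=3: a=2, p=467, q=57

467/57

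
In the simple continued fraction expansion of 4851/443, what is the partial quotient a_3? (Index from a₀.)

4851 = 10·443 + 421   →  a_0 = 10
443 = 1·421 + 22   →  a_1 = 1
421 = 19·22 + 3   →  a_2 = 19
22 = 7·3 + 1   →  a_3 = 7

7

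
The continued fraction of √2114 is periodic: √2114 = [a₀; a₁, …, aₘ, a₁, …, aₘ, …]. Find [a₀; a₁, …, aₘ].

a₀ = ⌊√2114⌋ = 45.
With m₀=0, d₀=1 and mₖ₊₁ = dₖaₖ − mₖ, dₖ₊₁ = (n − mₖ₊₁²)/dₖ, aₖ₊₁ = ⌊(a₀+mₖ₊₁)/dₖ₊₁⌋:
  k=1: m=45, d=89, a=1
  k=2: m=44, d=2, a=44
  k=3: m=44, d=89, a=1
  k=4: m=45, d=1, a=90
d=1 and a=2a₀=90 at k=4, so the next step gives (m, d) = (45, 89) again — its k=1 value — and the period has length 4.

[45; 1, 44, 1, 90]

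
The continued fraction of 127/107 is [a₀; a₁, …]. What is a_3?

1

127 = 1·107 + 20   →  a_0 = 1
107 = 5·20 + 7   →  a_1 = 5
20 = 2·7 + 6   →  a_2 = 2
7 = 1·6 + 1   →  a_3 = 1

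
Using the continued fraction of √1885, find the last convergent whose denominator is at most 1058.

√1885 = [43; 2, 2, 2, 86, …] (period length 4).
Convergents:
  p_0/q_0 = 43/1
  p_1/q_1 = 87/2
  p_2/q_2 = 217/5
  p_3/q_3 = 521/12
  p_4/q_4 = 45023/1037
  p_5/q_5 = 90567/2086
q_4 = 1037 ≤ 1058 < 2086 = q_5, so the answer is 45023/1037.

45023/1037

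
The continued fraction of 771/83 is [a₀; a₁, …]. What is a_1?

771 = 9·83 + 24   →  a_0 = 9
83 = 3·24 + 11   →  a_1 = 3

3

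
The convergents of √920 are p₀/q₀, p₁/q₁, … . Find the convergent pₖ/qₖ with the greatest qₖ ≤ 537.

5490/181

√920 = [30; 3, 60, …] (period length 2).
Convergents:
  p_0/q_0 = 30/1
  p_1/q_1 = 91/3
  p_2/q_2 = 5490/181
  p_3/q_3 = 16561/546
q_2 = 181 ≤ 537 < 546 = q_3, so the answer is 5490/181.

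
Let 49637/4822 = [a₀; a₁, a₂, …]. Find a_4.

13

49637 = 10·4822 + 1417   →  a_0 = 10
4822 = 3·1417 + 571   →  a_1 = 3
1417 = 2·571 + 275   →  a_2 = 2
571 = 2·275 + 21   →  a_3 = 2
275 = 13·21 + 2   →  a_4 = 13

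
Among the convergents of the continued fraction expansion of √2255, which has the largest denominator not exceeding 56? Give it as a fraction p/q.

√2255 = [47; 2, 18, 2, 94, …] (period length 4).
Convergents:
  p_0/q_0 = 47/1
  p_1/q_1 = 95/2
  p_2/q_2 = 1757/37
  p_3/q_3 = 3609/76
q_2 = 37 ≤ 56 < 76 = q_3, so the answer is 1757/37.

1757/37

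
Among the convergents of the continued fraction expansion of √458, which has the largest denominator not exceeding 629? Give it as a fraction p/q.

9181/429

√458 = [21; 2, 2, 42, …] (period length 3).
Convergents:
  p_0/q_0 = 21/1
  p_1/q_1 = 43/2
  p_2/q_2 = 107/5
  p_3/q_3 = 4537/212
  p_4/q_4 = 9181/429
  p_5/q_5 = 22899/1070
q_4 = 429 ≤ 629 < 1070 = q_5, so the answer is 9181/429.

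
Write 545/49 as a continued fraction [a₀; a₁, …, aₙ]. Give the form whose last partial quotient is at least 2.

[11; 8, 6]

545 = 11*49 + 6
49 = 8*6 + 1
6 = 6*1 + 0  (stop)
So 545/49 = [11; 8, 6].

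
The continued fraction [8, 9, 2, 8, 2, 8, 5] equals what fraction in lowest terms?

Fold from the inside: start with 5/1.
  8 + 1/5 = 41/5
  2 + 5/41 = 87/41
  8 + 41/87 = 737/87
  2 + 87/737 = 1561/737
  9 + 737/1561 = 14786/1561
  8 + 1561/14786 = 119849/14786

119849/14786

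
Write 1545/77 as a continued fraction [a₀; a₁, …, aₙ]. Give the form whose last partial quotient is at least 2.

1545 = 20*77 + 5
77 = 15*5 + 2
5 = 2*2 + 1
2 = 2*1 + 0  (stop)
So 1545/77 = [20; 15, 2, 2].

[20; 15, 2, 2]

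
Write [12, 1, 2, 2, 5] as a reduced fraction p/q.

483/38

Fold from the inside: start with 5/1.
  2 + 1/5 = 11/5
  2 + 5/11 = 27/11
  1 + 11/27 = 38/27
  12 + 27/38 = 483/38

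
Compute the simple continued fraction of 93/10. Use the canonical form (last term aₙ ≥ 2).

[9; 3, 3]

93 = 9×10 + 3
10 = 3×3 + 1
3 = 3×1 + 0  (stop)
So 93/10 = [9; 3, 3].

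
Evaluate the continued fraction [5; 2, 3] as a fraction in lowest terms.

38/7

Fold from the inside: start with 3/1.
  2 + 1/3 = 7/3
  5 + 3/7 = 38/7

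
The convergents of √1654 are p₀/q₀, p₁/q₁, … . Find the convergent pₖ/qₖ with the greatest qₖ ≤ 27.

122/3

√1654 = [40; 1, 2, 40, 2, 1, 80, …] (period length 6).
Convergents:
  p_0/q_0 = 40/1
  p_1/q_1 = 41/1
  p_2/q_2 = 122/3
  p_3/q_3 = 4921/121
q_2 = 3 ≤ 27 < 121 = q_3, so the answer is 122/3.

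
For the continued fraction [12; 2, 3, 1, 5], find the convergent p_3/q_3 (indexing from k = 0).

Using pₖ = aₖpₖ₋₁ + pₖ₋₂, qₖ = aₖqₖ₋₁ + qₖ₋₂ (with p₋₁=1, p₋₂=0, q₋₁=0, q₋₂=1):
  k=0: a=12, p=12, q=1
  k=1: a=2, p=25, q=2
  k=2: a=3, p=87, q=7
  k=3: a=1, p=112, q=9

112/9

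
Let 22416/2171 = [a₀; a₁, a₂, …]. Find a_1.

22416 = 10·2171 + 706   →  a_0 = 10
2171 = 3·706 + 53   →  a_1 = 3

3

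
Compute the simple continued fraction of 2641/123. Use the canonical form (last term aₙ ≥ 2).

[21; 2, 8, 3, 2]

2641 = 21×123 + 58
123 = 2×58 + 7
58 = 8×7 + 2
7 = 3×2 + 1
2 = 2×1 + 0  (stop)
So 2641/123 = [21; 2, 8, 3, 2].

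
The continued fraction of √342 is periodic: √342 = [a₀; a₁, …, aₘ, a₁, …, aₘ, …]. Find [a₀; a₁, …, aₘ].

a₀ = ⌊√342⌋ = 18.
With m₀=0, d₀=1 and mₖ₊₁ = dₖaₖ − mₖ, dₖ₊₁ = (n − mₖ₊₁²)/dₖ, aₖ₊₁ = ⌊(a₀+mₖ₊₁)/dₖ₊₁⌋:
  k=1: m=18, d=18, a=2
  k=2: m=18, d=1, a=36
d=1 and a=2a₀=36 at k=2, so the next step gives (m, d) = (18, 18) again — its k=1 value — and the period has length 2.

[18; 2, 36]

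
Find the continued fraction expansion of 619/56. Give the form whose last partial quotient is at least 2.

[11; 18, 1, 2]

619 = 11*56 + 3
56 = 18*3 + 2
3 = 1*2 + 1
2 = 2*1 + 0  (stop)
So 619/56 = [11; 18, 1, 2].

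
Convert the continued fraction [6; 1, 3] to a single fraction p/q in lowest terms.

Fold from the inside: start with 3/1.
  1 + 1/3 = 4/3
  6 + 3/4 = 27/4

27/4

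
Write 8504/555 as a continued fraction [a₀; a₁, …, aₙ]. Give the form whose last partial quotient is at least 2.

[15; 3, 9, 1, 17]

8504 = 15*555 + 179
555 = 3*179 + 18
179 = 9*18 + 17
18 = 1*17 + 1
17 = 17*1 + 0  (stop)
So 8504/555 = [15; 3, 9, 1, 17].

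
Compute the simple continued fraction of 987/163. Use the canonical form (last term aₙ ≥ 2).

[6; 18, 9]

987 = 6*163 + 9
163 = 18*9 + 1
9 = 9*1 + 0  (stop)
So 987/163 = [6; 18, 9].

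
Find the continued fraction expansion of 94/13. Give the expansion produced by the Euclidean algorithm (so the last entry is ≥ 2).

[7; 4, 3]

94 = 7*13 + 3
13 = 4*3 + 1
3 = 3*1 + 0  (stop)
So 94/13 = [7; 4, 3].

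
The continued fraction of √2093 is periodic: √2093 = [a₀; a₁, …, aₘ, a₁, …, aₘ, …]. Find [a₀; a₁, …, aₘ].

[45; 1, 2, 1, 90]

a₀ = ⌊√2093⌋ = 45.
With m₀=0, d₀=1 and mₖ₊₁ = dₖaₖ − mₖ, dₖ₊₁ = (n − mₖ₊₁²)/dₖ, aₖ₊₁ = ⌊(a₀+mₖ₊₁)/dₖ₊₁⌋:
  k=1: m=45, d=68, a=1
  k=2: m=23, d=23, a=2
  k=3: m=23, d=68, a=1
  k=4: m=45, d=1, a=90
d=1 and a=2a₀=90 at k=4, so the next step gives (m, d) = (45, 68) again — its k=1 value — and the period has length 4.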